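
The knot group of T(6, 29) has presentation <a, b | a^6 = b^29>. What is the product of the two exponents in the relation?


The relation is a^6 = b^29.
Product of exponents = 6 * 29
= 174

174


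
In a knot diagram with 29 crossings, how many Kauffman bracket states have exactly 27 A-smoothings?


We choose which 27 of 29 crossings get A-smoothings.
C(29, 27) = 29! / (27! * 2!)
= 406

406


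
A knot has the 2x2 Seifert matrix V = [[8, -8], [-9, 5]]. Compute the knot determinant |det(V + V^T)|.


Step 1: Form V + V^T where V = [[8, -8], [-9, 5]]
  V^T = [[8, -9], [-8, 5]]
  V + V^T = [[16, -17], [-17, 10]]
Step 2: det(V + V^T) = 16*10 - (-17)*(-17)
  = 160 - 289 = -129
Step 3: Knot determinant = |det(V + V^T)| = |-129| = 129

129


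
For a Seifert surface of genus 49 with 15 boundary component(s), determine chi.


chi = 2 - 2g - b
= 2 - 2*49 - 15
= 2 - 98 - 15 = -111

-111


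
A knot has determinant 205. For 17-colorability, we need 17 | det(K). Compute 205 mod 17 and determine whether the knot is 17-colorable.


Step 1: A knot is p-colorable if and only if p divides its determinant.
Step 2: Compute 205 mod 17.
205 = 12 * 17 + 1
Step 3: 205 mod 17 = 1
Step 4: The knot is 17-colorable: no

1


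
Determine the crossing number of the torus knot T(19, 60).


For a torus knot T(p, q) with gcd(p,q)=1,
the crossing number is min(p*(q-1), q*(p-1)).
p*(q-1) = 19*59 = 1121
q*(p-1) = 60*18 = 1080
min(1121, 1080) = 1080

1080


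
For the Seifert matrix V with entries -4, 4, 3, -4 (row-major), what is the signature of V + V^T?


Step 1: V + V^T = [[-8, 7], [7, -8]]
Step 2: trace = -16, det = 15
Step 3: Discriminant = (-16)^2 - 4*15 = 196
Step 4: Eigenvalues: -1, -15
Step 5: Signature = (# positive eigenvalues) - (# negative eigenvalues) = -2

-2


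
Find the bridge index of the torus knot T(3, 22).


The bridge number of T(p,q) is min(p,q).
min(3, 22) = 3

3


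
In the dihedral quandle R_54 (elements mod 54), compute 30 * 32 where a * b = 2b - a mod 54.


30 * 32 = 2*32 - 30 mod 54
= 64 - 30 mod 54
= 34 mod 54 = 34

34


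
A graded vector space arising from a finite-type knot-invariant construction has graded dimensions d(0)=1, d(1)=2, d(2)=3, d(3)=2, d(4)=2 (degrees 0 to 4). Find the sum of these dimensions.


Total dimension = d(0) + d(1) + ... + d(4)
= 1 + 2 + 3 + 2 + 2
= 10

10


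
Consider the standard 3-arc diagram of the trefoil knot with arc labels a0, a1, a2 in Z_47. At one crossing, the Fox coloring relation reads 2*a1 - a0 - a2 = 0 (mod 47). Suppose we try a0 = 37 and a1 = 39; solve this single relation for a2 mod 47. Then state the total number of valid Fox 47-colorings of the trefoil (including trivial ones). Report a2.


Step 1: Apply the given crossing relation 2*a1 - a0 - a2 = 0 (mod 47).
  a2 = 2*a1 - a0 mod 47
  a2 = 2*39 - 37 mod 47
  a2 = 78 - 37 mod 47
  a2 = 41 mod 47 = 41
Step 2: The trefoil has determinant 3.
  Number of Fox p-colorings (p prime) is p^2 if p = 3, else p.
  Since 47 does not divide 3, only trivial (constant) colorings exist.
  (So the trial a0 = 37, a1 = 39 with a0 != a1 does NOT extend to a valid coloring of the whole trefoil: the other two crossing relations require 3*(a1 - a0) = 0 (mod 47), which fails.)
  Total colorings = 47
Step 3: a2 = 41, total Fox 47-colorings = 47

41


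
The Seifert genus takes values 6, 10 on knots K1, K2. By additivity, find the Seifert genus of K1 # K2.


The Seifert genus is additive under connected sum.
Seifert genus(K1 # K2) = (6) + (10)
= 16

16


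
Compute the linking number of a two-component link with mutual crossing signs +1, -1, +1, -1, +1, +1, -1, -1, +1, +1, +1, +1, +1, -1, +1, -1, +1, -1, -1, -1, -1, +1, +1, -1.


Step 1: Count positive crossings: 13
Step 2: Count negative crossings: 11
Step 3: Sum of signs = 13 - 11 = 2
Step 4: Linking number = sum/2 = 2/2 = 1

1


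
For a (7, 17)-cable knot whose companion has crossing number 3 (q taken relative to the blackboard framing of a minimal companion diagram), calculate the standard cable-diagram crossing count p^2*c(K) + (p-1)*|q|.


Step 1: Each of the c(K) crossings of the companion diagram becomes p*p = p^2 crossings among the p parallel strands, and each of the |q| twists s_1 s_2 ... s_(p-1) adds (p-1) crossings.
  Crossings = p^2 * c(K) + (p-1)*|q|
Step 2: = 7^2 * 3 + (7-1)*17
Step 3: = 49*3 + 6*17
Step 4: = 147 + 102 = 249

249


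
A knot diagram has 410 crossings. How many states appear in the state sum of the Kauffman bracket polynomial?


Each crossing contributes 2 choices (A-smoothing or B-smoothing).
Total states = 2^410 = 2644223875160994395807661232131084159313618731857124877138595181097623164945245383300756841758861139390364848100093433217024

2644223875160994395807661232131084159313618731857124877138595181097623164945245383300756841758861139390364848100093433217024


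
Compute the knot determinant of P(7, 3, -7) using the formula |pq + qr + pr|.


Step 1: Compute pq + qr + pr.
pq = 7*3 = 21
qr = 3*(-7) = -21
pr = 7*(-7) = -49
pq + qr + pr = 21 + (-21) + (-49) = -49
Step 2: Take absolute value.
det(P(7,3,-7)) = |-49| = 49

49


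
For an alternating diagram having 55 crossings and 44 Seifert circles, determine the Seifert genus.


For alternating knots, g = (c - s + 1)/2.
= (55 - 44 + 1)/2
= 12/2 = 6

6


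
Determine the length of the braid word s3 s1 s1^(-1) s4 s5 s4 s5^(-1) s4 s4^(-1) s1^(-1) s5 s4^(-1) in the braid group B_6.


The word length counts the number of generators (including inverses).
Listing each generator: s3, s1, s1^(-1), s4, s5, s4, s5^(-1), s4, s4^(-1), s1^(-1), s5, s4^(-1)
There are 12 generators in this braid word.

12


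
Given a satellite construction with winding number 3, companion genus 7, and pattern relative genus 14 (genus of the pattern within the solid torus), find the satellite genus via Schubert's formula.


Schubert: g(satellite) = g_rel(pattern) + |winding| * g(companion),
where g_rel(pattern) is the genus of the pattern relative to the solid torus.
= 14 + 3 * 7
= 14 + 21 = 35

35


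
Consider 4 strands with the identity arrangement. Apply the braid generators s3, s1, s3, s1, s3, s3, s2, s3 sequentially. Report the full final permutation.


Starting with identity [1, 2, 3, 4].
Apply generators in sequence:
  After s3: [1, 2, 4, 3]
  After s1: [2, 1, 4, 3]
  After s3: [2, 1, 3, 4]
  After s1: [1, 2, 3, 4]
  After s3: [1, 2, 4, 3]
  After s3: [1, 2, 3, 4]
  After s2: [1, 3, 2, 4]
  After s3: [1, 3, 4, 2]
Final permutation: [1, 3, 4, 2]

[1, 3, 4, 2]


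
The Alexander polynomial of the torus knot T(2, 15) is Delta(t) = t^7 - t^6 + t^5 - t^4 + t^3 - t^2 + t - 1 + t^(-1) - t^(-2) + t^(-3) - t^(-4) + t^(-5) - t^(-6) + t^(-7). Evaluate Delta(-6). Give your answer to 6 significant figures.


Substituting t = -6 into Delta(t) = t^7 - t^6 + t^5 - t^4 + t^3 - t^2 + t - 1 + t^(-1) - t^(-2) + t^(-3) - t^(-4) + t^(-5) - t^(-6) + t^(-7):
Term values: (-279936) + (-46656) + (-7776) + (-1296) + (-216) + (-36) + (-6) + (-1) + (-0.166667) + (-0.0277778) + (-0.00462963) + (-0.000771605) + (-0.000128601) + (-2.14335e-05) + (-3.57225e-06)
Sum = -335923.2
Rounded to 6 significant figures: -335923

-335923


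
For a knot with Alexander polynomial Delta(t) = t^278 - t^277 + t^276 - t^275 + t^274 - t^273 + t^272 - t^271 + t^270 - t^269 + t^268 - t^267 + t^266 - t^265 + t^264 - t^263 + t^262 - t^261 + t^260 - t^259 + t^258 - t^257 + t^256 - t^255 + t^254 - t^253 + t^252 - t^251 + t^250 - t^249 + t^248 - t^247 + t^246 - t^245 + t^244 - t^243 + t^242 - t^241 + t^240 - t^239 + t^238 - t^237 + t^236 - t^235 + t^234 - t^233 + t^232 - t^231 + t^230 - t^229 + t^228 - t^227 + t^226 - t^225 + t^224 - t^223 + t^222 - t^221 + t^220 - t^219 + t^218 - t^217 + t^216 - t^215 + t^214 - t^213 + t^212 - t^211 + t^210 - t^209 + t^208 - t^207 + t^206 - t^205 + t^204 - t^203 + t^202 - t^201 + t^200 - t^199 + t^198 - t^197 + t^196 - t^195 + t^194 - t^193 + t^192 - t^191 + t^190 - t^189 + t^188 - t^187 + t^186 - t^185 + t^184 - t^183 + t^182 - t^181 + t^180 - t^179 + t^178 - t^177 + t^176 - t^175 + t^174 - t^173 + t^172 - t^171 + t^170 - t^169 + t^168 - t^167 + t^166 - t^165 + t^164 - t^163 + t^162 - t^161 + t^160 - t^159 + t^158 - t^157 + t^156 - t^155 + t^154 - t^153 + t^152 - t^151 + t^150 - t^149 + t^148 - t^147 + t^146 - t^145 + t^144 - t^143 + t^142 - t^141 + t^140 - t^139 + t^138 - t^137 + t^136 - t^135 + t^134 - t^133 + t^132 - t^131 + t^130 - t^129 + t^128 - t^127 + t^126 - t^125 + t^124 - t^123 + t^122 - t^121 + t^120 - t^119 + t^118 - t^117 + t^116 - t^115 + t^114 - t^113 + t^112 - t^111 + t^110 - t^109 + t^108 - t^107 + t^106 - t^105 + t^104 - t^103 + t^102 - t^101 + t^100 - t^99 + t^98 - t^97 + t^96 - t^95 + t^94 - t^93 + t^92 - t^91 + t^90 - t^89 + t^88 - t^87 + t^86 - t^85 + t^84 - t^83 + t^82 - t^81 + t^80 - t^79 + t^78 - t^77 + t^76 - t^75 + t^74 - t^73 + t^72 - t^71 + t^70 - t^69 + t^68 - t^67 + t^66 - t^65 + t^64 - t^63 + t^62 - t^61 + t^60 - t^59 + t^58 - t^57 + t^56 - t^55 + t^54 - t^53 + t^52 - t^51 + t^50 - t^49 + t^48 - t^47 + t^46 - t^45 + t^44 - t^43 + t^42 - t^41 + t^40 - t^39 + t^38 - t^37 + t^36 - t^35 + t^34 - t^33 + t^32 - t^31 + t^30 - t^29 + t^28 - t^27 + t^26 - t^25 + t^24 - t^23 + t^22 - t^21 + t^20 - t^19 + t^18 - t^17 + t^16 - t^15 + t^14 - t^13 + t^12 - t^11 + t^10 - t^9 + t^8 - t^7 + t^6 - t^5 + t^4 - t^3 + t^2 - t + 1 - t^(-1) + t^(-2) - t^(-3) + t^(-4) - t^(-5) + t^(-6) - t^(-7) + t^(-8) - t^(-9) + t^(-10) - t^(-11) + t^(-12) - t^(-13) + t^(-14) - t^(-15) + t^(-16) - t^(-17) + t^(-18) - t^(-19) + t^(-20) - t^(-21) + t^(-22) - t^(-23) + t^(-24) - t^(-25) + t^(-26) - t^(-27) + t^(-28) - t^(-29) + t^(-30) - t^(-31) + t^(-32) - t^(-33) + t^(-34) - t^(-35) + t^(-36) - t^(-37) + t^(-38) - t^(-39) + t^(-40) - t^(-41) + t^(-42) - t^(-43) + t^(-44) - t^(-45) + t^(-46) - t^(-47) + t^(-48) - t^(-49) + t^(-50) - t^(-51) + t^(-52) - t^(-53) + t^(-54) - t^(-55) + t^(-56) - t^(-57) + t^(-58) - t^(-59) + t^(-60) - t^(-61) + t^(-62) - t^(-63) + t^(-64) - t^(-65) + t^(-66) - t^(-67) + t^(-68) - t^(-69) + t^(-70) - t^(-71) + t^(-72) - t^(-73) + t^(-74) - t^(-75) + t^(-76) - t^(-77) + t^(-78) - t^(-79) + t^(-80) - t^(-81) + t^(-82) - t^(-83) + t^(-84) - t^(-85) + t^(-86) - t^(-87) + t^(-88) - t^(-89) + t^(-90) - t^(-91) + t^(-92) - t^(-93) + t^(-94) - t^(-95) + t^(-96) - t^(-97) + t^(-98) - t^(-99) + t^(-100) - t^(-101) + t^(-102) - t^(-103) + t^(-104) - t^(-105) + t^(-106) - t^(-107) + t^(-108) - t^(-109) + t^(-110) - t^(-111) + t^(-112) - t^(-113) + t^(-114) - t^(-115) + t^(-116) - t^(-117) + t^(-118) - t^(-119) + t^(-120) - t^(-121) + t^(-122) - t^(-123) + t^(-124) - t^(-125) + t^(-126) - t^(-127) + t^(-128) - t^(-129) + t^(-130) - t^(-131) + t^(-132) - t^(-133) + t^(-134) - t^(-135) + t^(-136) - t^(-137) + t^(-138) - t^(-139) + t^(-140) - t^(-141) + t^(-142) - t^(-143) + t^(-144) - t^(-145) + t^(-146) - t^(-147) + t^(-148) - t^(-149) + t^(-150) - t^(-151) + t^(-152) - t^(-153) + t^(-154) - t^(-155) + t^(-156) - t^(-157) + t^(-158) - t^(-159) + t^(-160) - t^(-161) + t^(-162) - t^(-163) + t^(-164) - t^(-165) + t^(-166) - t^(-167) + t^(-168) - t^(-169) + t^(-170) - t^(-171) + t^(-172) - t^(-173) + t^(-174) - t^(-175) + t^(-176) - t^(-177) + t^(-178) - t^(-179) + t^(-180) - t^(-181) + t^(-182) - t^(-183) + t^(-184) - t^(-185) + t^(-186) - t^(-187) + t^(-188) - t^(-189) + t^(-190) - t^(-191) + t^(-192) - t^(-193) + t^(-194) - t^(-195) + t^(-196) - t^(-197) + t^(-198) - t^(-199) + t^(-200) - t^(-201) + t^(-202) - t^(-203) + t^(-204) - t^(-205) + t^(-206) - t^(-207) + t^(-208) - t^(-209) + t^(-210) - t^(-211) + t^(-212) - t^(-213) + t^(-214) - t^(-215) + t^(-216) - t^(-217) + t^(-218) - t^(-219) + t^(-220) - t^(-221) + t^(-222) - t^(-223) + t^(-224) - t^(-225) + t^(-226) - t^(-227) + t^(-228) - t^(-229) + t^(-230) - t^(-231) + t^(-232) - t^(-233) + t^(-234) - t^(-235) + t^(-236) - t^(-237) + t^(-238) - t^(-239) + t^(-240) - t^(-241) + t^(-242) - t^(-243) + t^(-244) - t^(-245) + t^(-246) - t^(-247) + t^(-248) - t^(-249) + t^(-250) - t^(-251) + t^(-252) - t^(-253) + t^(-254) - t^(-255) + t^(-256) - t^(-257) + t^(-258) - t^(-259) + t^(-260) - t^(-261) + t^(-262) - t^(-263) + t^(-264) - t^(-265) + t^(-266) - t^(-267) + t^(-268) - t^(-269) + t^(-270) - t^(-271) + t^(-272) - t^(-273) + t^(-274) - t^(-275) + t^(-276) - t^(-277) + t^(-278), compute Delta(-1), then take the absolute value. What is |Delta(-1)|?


Step 1: The polynomial has 557 terms with alternating signs, exponents from 278 down to -278.
Step 2: Substitute t = -1. The i-th term has coefficient (-1)^i and exponent (m-i),
  so its value is (-1)^i * (-1)^(m-i) = (-1)^m = 1 for every i.
Step 3: All 557 terms equal 1, so Delta(-1) = 557 * (1) = 557
Step 4: |Delta(-1)| = 557

557


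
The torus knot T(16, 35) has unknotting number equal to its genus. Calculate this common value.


For a torus knot T(p,q), both the unknotting number and genus equal (p-1)(q-1)/2.
= (16-1)(35-1)/2
= 15*34/2
= 510/2 = 255

255


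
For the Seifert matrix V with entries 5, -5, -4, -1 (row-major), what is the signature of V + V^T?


Step 1: V + V^T = [[10, -9], [-9, -2]]
Step 2: trace = 8, det = -101
Step 3: Discriminant = 8^2 - 4*(-101) = 468
Step 4: Eigenvalues: 14.8167, -6.81665
Step 5: Signature = (# positive eigenvalues) - (# negative eigenvalues) = 0

0


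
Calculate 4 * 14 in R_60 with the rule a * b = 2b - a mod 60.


4 * 14 = 2*14 - 4 mod 60
= 28 - 4 mod 60
= 24 mod 60 = 24

24


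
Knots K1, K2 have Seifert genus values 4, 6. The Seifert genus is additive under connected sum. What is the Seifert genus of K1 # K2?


The Seifert genus is additive under connected sum.
Seifert genus(K1 # K2) = (4) + (6)
= 10

10


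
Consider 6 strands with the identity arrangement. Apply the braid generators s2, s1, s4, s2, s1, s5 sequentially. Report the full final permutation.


Starting with identity [1, 2, 3, 4, 5, 6].
Apply generators in sequence:
  After s2: [1, 3, 2, 4, 5, 6]
  After s1: [3, 1, 2, 4, 5, 6]
  After s4: [3, 1, 2, 5, 4, 6]
  After s2: [3, 2, 1, 5, 4, 6]
  After s1: [2, 3, 1, 5, 4, 6]
  After s5: [2, 3, 1, 5, 6, 4]
Final permutation: [2, 3, 1, 5, 6, 4]

[2, 3, 1, 5, 6, 4]


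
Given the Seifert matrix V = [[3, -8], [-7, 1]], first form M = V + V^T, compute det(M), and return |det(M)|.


Step 1: Form V + V^T where V = [[3, -8], [-7, 1]]
  V^T = [[3, -7], [-8, 1]]
  V + V^T = [[6, -15], [-15, 2]]
Step 2: det(V + V^T) = 6*2 - (-15)*(-15)
  = 12 - 225 = -213
Step 3: Knot determinant = |det(V + V^T)| = |-213| = 213

213


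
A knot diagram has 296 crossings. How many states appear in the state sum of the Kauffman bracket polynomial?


Each crossing contributes 2 choices (A-smoothing or B-smoothing).
Total states = 2^296 = 127314748520905380391777855525586135065716774604121015664758778084648831235208544136462336

127314748520905380391777855525586135065716774604121015664758778084648831235208544136462336


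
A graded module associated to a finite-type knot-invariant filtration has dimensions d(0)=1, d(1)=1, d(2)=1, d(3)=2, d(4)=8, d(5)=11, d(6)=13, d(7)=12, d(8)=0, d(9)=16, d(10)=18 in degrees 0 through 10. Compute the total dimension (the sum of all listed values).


Total dimension = d(0) + d(1) + ... + d(10)
= 1 + 1 + 1 + 2 + 8 + 11 + 13 + 12 + 0 + 16 + 18
= 83

83


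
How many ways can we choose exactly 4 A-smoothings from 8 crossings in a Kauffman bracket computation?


We choose which 4 of 8 crossings get A-smoothings.
C(8, 4) = 8! / (4! * 4!)
= 70

70


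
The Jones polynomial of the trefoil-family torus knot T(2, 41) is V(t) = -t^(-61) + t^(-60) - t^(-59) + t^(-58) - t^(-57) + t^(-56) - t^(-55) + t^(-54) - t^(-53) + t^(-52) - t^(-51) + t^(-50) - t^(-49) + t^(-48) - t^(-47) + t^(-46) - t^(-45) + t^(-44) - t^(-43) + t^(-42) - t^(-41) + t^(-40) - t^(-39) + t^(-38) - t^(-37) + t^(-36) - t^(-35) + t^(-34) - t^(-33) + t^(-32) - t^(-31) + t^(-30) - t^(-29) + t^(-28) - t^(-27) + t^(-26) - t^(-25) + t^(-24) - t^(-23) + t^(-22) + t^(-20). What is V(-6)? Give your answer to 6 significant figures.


Substituting t = -6 into V(t) = -t^(-61) + t^(-60) - t^(-59) + t^(-58) - t^(-57) + t^(-56) - t^(-55) + t^(-54) - t^(-53) + t^(-52) - t^(-51) + t^(-50) - t^(-49) + t^(-48) - t^(-47) + t^(-46) - t^(-45) + t^(-44) - t^(-43) + t^(-42) - t^(-41) + t^(-40) - t^(-39) + t^(-38) - t^(-37) + t^(-36) - t^(-35) + t^(-34) - t^(-33) + t^(-32) - t^(-31) + t^(-30) - t^(-29) + t^(-28) - t^(-27) + t^(-26) - t^(-25) + t^(-24) - t^(-23) + t^(-22) + t^(-20):
  (-)t^(-61) = 3.41015e-48
  (+)t^(-60) = 2.04609e-47
  (-)t^(-59) = 1.22765e-46
  (+)t^(-58) = 7.36593e-46
  (-)t^(-57) = 4.41956e-45
  (+)t^(-56) = 2.65173e-44
  (-)t^(-55) = 1.59104e-43
  (+)t^(-54) = 9.54624e-43
  (-)t^(-53) = 5.72775e-42
  (+)t^(-52) = 3.43665e-41
  (-)t^(-51) = 2.06199e-40
  (+)t^(-50) = 1.23719e-39
  (-)t^(-49) = 7.42316e-39
  (+)t^(-48) = 4.4539e-38
  (-)t^(-47) = 2.67234e-37
  (+)t^(-46) = 1.6034e-36
  (-)t^(-45) = 9.62041e-36
  (+)t^(-44) = 5.77225e-35
  (-)t^(-43) = 3.46335e-34
  (+)t^(-42) = 2.07801e-33
  (-)t^(-41) = 1.24681e-32
  (+)t^(-40) = 7.48083e-32
  (-)t^(-39) = 4.4885e-31
  (+)t^(-38) = 2.6931e-30
  (-)t^(-37) = 1.61586e-29
  (+)t^(-36) = 9.69516e-29
  (-)t^(-35) = 5.8171e-28
  (+)t^(-34) = 3.49026e-27
  (-)t^(-33) = 2.09415e-26
  (+)t^(-32) = 1.25649e-25
  (-)t^(-31) = 7.53896e-25
  (+)t^(-30) = 4.52337e-24
  (-)t^(-29) = 2.71402e-23
  (+)t^(-28) = 1.62841e-22
  (-)t^(-27) = 9.77049e-22
  (+)t^(-26) = 5.86229e-21
  (-)t^(-25) = 3.51738e-20
  (+)t^(-24) = 2.11043e-19
  (-)t^(-23) = 1.26626e-18
  (+)t^(-22) = 7.59753e-18
  (+)t^(-20) = 2.73511e-16
Sum = (3.41015e-48) + (2.04609e-47) + (1.22765e-46) + (7.36593e-46) + (4.41956e-45) + (2.65173e-44) + (1.59104e-43) + (9.54624e-43) + (5.72775e-42) + (3.43665e-41) + (2.06199e-40) + (1.23719e-39) + (7.42316e-39) + (4.4539e-38) + (2.67234e-37) + (1.6034e-36) + (9.62041e-36) + (5.77225e-35) + (3.46335e-34) + (2.07801e-33) + (1.24681e-32) + (7.48083e-32) + (4.4885e-31) + (2.6931e-30) + (1.61586e-29) + (9.69516e-29) + (5.8171e-28) + (3.49026e-27) + (2.09415e-26) + (1.25649e-25) + (7.53896e-25) + (4.52337e-24) + (2.71402e-23) + (1.62841e-22) + (9.77049e-22) + (5.86229e-21) + (3.51738e-20) + (2.11043e-19) + (1.26626e-18) + (7.59753e-18) + (2.73511e-16)
= 2.826281602e-16
Rounded to 6 significant figures: 2.82628e-16

2.82628e-16


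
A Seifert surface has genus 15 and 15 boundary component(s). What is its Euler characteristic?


chi = 2 - 2g - b
= 2 - 2*15 - 15
= 2 - 30 - 15 = -43

-43


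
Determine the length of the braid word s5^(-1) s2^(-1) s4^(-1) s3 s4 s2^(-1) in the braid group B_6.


The word length counts the number of generators (including inverses).
Listing each generator: s5^(-1), s2^(-1), s4^(-1), s3, s4, s2^(-1)
There are 6 generators in this braid word.

6


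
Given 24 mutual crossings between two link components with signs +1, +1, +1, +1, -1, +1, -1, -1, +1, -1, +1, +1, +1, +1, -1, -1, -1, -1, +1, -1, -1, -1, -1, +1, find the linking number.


Step 1: Count positive crossings: 12
Step 2: Count negative crossings: 12
Step 3: Sum of signs = 12 - 12 = 0
Step 4: Linking number = sum/2 = 0/2 = 0

0


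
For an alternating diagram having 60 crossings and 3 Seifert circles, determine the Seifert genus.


For alternating knots, g = (c - s + 1)/2.
= (60 - 3 + 1)/2
= 58/2 = 29

29


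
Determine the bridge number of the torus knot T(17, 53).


The bridge number of T(p,q) is min(p,q).
min(17, 53) = 17

17


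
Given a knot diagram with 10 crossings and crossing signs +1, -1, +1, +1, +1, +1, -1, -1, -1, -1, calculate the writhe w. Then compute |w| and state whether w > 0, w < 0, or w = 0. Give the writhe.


Step 1: Count positive crossings (+1).
Positive crossings: 5
Step 2: Count negative crossings (-1).
Negative crossings: 5
Step 3: Writhe = (positive) - (negative)
w = 5 - 5 = 0
Step 4: |w| = 0, and w is zero

0


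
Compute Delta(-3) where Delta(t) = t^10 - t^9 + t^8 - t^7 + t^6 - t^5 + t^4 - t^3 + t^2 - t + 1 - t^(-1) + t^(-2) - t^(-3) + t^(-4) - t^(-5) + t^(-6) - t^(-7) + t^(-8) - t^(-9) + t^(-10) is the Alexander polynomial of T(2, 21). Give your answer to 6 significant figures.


Substituting t = -3 into Delta(t) = t^10 - t^9 + t^8 - t^7 + t^6 - t^5 + t^4 - t^3 + t^2 - t + 1 - t^(-1) + t^(-2) - t^(-3) + t^(-4) - t^(-5) + t^(-6) - t^(-7) + t^(-8) - t^(-9) + t^(-10):
Term values: (59049) + (19683) + (6561) + (2187) + (729) + (243) + (81) + (27) + (9) + (3) + (1) + (0.333333) + (0.111111) + (0.037037) + (0.0123457) + (0.00411523) + (0.00137174) + (0.000457247) + (0.000152416) + (5.08053e-05) + (1.69351e-05)
Sum = 88573.49999
Rounded to 6 significant figures: 88573.5

88573.5


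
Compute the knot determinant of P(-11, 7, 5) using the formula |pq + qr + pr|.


Step 1: Compute pq + qr + pr.
pq = (-11)*7 = -77
qr = 7*5 = 35
pr = (-11)*5 = -55
pq + qr + pr = -77 + 35 + (-55) = -97
Step 2: Take absolute value.
det(P(-11,7,5)) = |-97| = 97

97


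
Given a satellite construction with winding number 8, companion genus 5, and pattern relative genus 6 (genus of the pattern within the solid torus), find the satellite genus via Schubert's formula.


Schubert: g(satellite) = g_rel(pattern) + |winding| * g(companion),
where g_rel(pattern) is the genus of the pattern relative to the solid torus.
= 6 + 8 * 5
= 6 + 40 = 46

46


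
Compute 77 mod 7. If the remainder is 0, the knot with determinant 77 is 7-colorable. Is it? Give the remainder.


Step 1: A knot is p-colorable if and only if p divides its determinant.
Step 2: Compute 77 mod 7.
77 = 11 * 7 + 0
Step 3: 77 mod 7 = 0
Step 4: The knot is 7-colorable: yes

0


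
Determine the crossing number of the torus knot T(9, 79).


For a torus knot T(p, q) with gcd(p,q)=1,
the crossing number is min(p*(q-1), q*(p-1)).
p*(q-1) = 9*78 = 702
q*(p-1) = 79*8 = 632
min(702, 632) = 632

632


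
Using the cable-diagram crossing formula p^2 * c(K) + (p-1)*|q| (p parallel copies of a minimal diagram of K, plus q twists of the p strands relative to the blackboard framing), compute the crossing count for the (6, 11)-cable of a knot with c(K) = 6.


Step 1: Each of the c(K) crossings of the companion diagram becomes p*p = p^2 crossings among the p parallel strands, and each of the |q| twists s_1 s_2 ... s_(p-1) adds (p-1) crossings.
  Crossings = p^2 * c(K) + (p-1)*|q|
Step 2: = 6^2 * 6 + (6-1)*11
Step 3: = 36*6 + 5*11
Step 4: = 216 + 55 = 271

271


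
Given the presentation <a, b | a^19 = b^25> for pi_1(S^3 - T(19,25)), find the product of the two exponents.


The relation is a^19 = b^25.
Product of exponents = 19 * 25
= 475

475


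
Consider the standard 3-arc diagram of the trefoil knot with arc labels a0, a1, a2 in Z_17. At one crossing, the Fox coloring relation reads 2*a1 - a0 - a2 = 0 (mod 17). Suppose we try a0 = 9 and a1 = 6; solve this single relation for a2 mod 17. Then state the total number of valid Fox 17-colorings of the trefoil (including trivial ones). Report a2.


Step 1: Apply the given crossing relation 2*a1 - a0 - a2 = 0 (mod 17).
  a2 = 2*a1 - a0 mod 17
  a2 = 2*6 - 9 mod 17
  a2 = 12 - 9 mod 17
  a2 = 3 mod 17 = 3
Step 2: The trefoil has determinant 3.
  Number of Fox p-colorings (p prime) is p^2 if p = 3, else p.
  Since 17 does not divide 3, only trivial (constant) colorings exist.
  (So the trial a0 = 9, a1 = 6 with a0 != a1 does NOT extend to a valid coloring of the whole trefoil: the other two crossing relations require 3*(a1 - a0) = 0 (mod 17), which fails.)
  Total colorings = 17
Step 3: a2 = 3, total Fox 17-colorings = 17

3


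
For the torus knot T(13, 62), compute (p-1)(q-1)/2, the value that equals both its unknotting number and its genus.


For a torus knot T(p,q), both the unknotting number and genus equal (p-1)(q-1)/2.
= (13-1)(62-1)/2
= 12*61/2
= 732/2 = 366

366


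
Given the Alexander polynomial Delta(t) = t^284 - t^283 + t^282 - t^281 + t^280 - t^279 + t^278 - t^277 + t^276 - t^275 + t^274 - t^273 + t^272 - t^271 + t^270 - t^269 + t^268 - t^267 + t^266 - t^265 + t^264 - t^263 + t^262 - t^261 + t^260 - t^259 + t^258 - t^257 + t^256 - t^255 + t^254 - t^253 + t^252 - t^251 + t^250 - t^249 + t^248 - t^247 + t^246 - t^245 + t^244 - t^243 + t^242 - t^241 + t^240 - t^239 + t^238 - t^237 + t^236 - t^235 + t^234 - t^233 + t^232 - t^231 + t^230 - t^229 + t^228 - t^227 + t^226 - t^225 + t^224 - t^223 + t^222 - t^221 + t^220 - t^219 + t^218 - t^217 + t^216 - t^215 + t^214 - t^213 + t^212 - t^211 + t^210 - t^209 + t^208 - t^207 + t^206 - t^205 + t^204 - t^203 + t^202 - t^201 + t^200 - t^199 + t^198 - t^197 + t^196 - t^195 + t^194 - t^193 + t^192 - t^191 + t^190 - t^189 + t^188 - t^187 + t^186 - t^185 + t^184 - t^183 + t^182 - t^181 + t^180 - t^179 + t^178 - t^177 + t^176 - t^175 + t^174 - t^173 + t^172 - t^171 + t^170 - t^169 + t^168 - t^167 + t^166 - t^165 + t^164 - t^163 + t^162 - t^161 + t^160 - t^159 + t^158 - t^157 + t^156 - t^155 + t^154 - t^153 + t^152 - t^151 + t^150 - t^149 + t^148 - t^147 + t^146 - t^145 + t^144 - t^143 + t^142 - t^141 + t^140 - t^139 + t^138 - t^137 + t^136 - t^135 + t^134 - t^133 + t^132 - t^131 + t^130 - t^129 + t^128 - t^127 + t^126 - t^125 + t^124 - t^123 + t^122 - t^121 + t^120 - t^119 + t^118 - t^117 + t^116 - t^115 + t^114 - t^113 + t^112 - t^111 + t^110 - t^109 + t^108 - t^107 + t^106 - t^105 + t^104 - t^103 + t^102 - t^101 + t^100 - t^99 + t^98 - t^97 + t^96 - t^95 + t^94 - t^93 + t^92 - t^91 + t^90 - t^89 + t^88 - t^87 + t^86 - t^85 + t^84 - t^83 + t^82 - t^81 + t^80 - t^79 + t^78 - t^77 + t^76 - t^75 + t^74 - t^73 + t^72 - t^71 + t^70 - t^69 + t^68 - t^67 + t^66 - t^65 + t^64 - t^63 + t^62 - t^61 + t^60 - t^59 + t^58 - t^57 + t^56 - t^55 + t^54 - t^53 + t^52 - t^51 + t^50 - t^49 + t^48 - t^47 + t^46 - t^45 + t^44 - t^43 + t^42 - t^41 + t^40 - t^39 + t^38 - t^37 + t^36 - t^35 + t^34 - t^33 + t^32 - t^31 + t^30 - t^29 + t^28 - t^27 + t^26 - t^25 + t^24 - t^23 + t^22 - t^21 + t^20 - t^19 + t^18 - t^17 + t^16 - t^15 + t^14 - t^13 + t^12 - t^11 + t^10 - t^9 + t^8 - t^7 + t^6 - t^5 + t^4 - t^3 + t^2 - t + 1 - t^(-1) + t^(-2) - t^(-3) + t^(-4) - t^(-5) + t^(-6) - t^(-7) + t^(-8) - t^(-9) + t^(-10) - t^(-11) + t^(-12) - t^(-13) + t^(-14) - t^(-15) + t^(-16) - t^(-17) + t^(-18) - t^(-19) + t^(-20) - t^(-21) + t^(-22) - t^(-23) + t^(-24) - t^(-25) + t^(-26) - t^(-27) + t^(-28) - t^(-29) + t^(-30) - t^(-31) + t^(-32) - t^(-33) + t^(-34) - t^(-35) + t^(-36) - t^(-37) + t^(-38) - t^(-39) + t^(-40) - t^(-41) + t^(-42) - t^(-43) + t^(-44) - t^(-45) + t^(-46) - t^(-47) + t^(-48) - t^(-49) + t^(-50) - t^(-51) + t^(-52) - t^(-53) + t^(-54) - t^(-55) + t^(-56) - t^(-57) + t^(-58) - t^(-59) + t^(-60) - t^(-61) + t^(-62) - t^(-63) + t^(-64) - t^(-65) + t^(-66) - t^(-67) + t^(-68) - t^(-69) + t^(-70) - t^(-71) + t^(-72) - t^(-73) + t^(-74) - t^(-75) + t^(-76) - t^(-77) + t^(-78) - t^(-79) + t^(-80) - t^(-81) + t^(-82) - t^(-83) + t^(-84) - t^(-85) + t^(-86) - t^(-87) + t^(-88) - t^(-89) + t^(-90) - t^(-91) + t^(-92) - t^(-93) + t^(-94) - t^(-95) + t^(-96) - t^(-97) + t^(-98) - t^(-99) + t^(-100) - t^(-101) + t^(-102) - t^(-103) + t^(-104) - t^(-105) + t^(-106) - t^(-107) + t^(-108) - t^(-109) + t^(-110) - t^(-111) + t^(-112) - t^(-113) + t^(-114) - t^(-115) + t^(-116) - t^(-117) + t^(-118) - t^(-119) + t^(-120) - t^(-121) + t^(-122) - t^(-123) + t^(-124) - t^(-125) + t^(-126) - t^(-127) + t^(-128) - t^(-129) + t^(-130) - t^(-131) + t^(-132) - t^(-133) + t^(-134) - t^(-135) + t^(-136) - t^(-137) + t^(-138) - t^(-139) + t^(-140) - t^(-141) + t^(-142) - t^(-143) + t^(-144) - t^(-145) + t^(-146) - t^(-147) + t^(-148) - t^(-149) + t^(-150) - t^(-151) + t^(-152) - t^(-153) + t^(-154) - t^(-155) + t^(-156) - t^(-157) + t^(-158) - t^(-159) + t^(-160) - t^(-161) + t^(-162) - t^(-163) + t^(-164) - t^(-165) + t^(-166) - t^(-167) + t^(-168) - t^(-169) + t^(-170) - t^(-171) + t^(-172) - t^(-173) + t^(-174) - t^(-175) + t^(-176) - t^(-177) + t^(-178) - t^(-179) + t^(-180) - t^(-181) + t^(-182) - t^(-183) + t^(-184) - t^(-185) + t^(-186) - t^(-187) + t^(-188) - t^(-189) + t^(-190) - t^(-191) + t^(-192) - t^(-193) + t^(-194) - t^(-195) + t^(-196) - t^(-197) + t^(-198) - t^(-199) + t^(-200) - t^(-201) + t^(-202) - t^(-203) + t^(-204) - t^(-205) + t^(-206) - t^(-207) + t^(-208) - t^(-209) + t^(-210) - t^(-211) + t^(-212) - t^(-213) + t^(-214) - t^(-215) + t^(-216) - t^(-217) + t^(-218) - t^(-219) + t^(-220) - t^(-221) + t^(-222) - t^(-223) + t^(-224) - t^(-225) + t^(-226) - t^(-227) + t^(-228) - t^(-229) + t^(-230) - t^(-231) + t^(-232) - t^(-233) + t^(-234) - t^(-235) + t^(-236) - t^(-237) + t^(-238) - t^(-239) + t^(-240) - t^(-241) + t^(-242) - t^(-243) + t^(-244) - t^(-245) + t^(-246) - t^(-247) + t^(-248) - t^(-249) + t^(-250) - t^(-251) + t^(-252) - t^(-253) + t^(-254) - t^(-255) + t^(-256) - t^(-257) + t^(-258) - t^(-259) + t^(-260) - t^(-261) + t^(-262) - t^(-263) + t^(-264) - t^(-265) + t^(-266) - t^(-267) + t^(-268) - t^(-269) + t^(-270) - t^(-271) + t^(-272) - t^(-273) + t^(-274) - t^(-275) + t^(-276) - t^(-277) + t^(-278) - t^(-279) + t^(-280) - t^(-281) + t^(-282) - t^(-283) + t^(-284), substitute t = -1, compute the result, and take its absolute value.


Step 1: The polynomial has 569 terms with alternating signs, exponents from 284 down to -284.
Step 2: Substitute t = -1. The i-th term has coefficient (-1)^i and exponent (m-i),
  so its value is (-1)^i * (-1)^(m-i) = (-1)^m = 1 for every i.
Step 3: All 569 terms equal 1, so Delta(-1) = 569 * (1) = 569
Step 4: |Delta(-1)| = 569

569


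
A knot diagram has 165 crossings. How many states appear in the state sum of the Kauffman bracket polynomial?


Each crossing contributes 2 choices (A-smoothing or B-smoothing).
Total states = 2^165 = 46768052394588893382517914646921056628989841375232

46768052394588893382517914646921056628989841375232


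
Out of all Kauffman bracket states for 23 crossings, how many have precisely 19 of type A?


We choose which 19 of 23 crossings get A-smoothings.
C(23, 19) = 23! / (19! * 4!)
= 8855

8855


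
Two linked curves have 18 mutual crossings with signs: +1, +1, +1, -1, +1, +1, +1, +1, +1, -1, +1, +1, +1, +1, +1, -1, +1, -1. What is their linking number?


Step 1: Count positive crossings: 14
Step 2: Count negative crossings: 4
Step 3: Sum of signs = 14 - 4 = 10
Step 4: Linking number = sum/2 = 10/2 = 5

5


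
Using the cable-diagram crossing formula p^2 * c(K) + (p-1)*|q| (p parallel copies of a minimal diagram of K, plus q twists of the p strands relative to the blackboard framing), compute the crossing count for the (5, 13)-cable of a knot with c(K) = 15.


Step 1: Each of the c(K) crossings of the companion diagram becomes p*p = p^2 crossings among the p parallel strands, and each of the |q| twists s_1 s_2 ... s_(p-1) adds (p-1) crossings.
  Crossings = p^2 * c(K) + (p-1)*|q|
Step 2: = 5^2 * 15 + (5-1)*13
Step 3: = 25*15 + 4*13
Step 4: = 375 + 52 = 427

427


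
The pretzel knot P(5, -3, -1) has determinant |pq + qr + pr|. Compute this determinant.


Step 1: Compute pq + qr + pr.
pq = 5*(-3) = -15
qr = (-3)*(-1) = 3
pr = 5*(-1) = -5
pq + qr + pr = -15 + 3 + (-5) = -17
Step 2: Take absolute value.
det(P(5,-3,-1)) = |-17| = 17

17


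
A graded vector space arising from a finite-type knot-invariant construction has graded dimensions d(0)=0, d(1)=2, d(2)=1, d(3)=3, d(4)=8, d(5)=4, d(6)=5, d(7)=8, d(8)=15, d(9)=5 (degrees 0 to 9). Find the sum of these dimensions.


Total dimension = d(0) + d(1) + ... + d(9)
= 0 + 2 + 1 + 3 + 8 + 4 + 5 + 8 + 15 + 5
= 51

51


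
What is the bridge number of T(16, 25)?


The bridge number of T(p,q) is min(p,q).
min(16, 25) = 16

16


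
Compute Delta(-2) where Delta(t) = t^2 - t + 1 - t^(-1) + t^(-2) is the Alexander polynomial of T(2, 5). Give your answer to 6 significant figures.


Substituting t = -2 into Delta(t) = t^2 - t + 1 - t^(-1) + t^(-2):
Term values: (4) + (2) + (1) + (0.5) + (0.25)
Sum = 7.75
Rounded to 6 significant figures: 7.75

7.75


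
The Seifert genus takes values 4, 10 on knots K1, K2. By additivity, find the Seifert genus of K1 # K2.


The Seifert genus is additive under connected sum.
Seifert genus(K1 # K2) = (4) + (10)
= 14

14


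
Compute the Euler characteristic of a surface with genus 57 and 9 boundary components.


chi = 2 - 2g - b
= 2 - 2*57 - 9
= 2 - 114 - 9 = -121

-121


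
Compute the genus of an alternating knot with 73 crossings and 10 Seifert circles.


For alternating knots, g = (c - s + 1)/2.
= (73 - 10 + 1)/2
= 64/2 = 32

32


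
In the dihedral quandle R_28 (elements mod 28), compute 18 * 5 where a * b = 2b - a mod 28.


18 * 5 = 2*5 - 18 mod 28
= 10 - 18 mod 28
= -8 mod 28 = 20

20


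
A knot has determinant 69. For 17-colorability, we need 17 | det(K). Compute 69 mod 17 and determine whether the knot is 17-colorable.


Step 1: A knot is p-colorable if and only if p divides its determinant.
Step 2: Compute 69 mod 17.
69 = 4 * 17 + 1
Step 3: 69 mod 17 = 1
Step 4: The knot is 17-colorable: no

1


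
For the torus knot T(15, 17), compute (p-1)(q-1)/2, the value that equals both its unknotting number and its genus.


For a torus knot T(p,q), both the unknotting number and genus equal (p-1)(q-1)/2.
= (15-1)(17-1)/2
= 14*16/2
= 224/2 = 112

112


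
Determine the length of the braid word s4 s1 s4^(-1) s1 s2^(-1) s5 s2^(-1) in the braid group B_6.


The word length counts the number of generators (including inverses).
Listing each generator: s4, s1, s4^(-1), s1, s2^(-1), s5, s2^(-1)
There are 7 generators in this braid word.

7


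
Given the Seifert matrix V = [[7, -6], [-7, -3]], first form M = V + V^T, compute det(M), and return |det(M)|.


Step 1: Form V + V^T where V = [[7, -6], [-7, -3]]
  V^T = [[7, -7], [-6, -3]]
  V + V^T = [[14, -13], [-13, -6]]
Step 2: det(V + V^T) = 14*(-6) - (-13)*(-13)
  = -84 - 169 = -253
Step 3: Knot determinant = |det(V + V^T)| = |-253| = 253

253


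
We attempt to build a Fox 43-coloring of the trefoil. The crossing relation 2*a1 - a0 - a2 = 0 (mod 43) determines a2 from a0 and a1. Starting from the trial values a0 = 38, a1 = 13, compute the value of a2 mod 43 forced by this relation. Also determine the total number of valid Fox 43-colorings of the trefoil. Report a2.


Step 1: Apply the given crossing relation 2*a1 - a0 - a2 = 0 (mod 43).
  a2 = 2*a1 - a0 mod 43
  a2 = 2*13 - 38 mod 43
  a2 = 26 - 38 mod 43
  a2 = -12 mod 43 = 31
Step 2: The trefoil has determinant 3.
  Number of Fox p-colorings (p prime) is p^2 if p = 3, else p.
  Since 43 does not divide 3, only trivial (constant) colorings exist.
  (So the trial a0 = 38, a1 = 13 with a0 != a1 does NOT extend to a valid coloring of the whole trefoil: the other two crossing relations require 3*(a1 - a0) = 0 (mod 43), which fails.)
  Total colorings = 43
Step 3: a2 = 31, total Fox 43-colorings = 43

31


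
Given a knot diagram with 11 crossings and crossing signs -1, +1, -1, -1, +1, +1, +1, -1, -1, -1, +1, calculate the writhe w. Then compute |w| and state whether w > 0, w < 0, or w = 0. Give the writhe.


Step 1: Count positive crossings (+1).
Positive crossings: 5
Step 2: Count negative crossings (-1).
Negative crossings: 6
Step 3: Writhe = (positive) - (negative)
w = 5 - 6 = -1
Step 4: |w| = 1, and w is negative

-1


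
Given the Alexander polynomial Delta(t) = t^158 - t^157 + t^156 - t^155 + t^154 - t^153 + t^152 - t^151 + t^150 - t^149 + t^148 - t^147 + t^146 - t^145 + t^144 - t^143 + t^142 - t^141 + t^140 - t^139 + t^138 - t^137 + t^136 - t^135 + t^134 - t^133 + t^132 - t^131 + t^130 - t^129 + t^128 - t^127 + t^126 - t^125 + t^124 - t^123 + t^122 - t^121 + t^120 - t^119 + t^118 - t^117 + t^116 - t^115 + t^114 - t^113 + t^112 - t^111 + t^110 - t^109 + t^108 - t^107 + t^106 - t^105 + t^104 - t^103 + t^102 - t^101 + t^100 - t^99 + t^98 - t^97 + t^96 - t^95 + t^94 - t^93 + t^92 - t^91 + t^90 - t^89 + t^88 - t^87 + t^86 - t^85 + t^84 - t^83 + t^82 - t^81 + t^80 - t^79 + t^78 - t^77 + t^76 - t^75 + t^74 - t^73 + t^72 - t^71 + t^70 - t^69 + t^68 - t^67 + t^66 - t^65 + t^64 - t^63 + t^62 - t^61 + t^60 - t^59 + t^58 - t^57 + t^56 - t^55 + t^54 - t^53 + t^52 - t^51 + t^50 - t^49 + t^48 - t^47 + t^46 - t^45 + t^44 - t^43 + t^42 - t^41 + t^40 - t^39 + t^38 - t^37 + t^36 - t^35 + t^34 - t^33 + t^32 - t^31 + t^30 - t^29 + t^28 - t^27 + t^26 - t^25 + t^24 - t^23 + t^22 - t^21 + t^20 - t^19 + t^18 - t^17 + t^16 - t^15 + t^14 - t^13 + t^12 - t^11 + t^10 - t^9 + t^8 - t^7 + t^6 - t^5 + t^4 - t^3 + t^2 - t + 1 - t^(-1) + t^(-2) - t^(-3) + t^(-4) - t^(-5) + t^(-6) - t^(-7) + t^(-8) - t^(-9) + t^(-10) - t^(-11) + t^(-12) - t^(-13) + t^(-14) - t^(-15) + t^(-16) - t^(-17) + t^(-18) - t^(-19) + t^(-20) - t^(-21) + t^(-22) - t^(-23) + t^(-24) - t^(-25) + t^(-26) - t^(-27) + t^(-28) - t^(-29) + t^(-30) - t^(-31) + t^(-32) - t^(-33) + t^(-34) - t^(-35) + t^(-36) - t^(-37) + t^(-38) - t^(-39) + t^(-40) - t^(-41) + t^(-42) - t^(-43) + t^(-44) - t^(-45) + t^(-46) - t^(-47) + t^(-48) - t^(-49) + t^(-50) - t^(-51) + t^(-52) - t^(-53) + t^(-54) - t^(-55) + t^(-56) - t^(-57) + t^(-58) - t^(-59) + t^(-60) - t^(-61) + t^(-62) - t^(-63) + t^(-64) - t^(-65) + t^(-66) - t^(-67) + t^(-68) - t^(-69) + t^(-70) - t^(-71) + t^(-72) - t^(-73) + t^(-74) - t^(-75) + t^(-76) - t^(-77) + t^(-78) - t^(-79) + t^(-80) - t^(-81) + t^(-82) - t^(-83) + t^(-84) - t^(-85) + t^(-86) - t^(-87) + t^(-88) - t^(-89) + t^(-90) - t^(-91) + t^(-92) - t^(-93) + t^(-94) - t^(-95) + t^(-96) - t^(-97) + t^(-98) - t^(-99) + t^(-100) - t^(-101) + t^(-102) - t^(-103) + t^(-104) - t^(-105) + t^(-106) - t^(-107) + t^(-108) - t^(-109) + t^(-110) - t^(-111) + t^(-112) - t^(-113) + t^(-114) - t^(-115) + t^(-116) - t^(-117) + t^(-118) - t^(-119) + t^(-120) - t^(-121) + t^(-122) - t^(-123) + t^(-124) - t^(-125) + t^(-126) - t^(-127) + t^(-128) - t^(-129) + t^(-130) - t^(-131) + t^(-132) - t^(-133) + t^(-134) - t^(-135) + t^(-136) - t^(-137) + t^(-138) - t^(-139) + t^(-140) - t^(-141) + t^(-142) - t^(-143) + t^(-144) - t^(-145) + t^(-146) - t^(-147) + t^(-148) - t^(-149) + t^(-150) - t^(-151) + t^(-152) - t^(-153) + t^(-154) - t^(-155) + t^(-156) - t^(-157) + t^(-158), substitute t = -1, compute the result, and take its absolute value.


Step 1: The polynomial has 317 terms with alternating signs, exponents from 158 down to -158.
Step 2: Substitute t = -1. The i-th term has coefficient (-1)^i and exponent (m-i),
  so its value is (-1)^i * (-1)^(m-i) = (-1)^m = 1 for every i.
Step 3: All 317 terms equal 1, so Delta(-1) = 317 * (1) = 317
Step 4: |Delta(-1)| = 317

317


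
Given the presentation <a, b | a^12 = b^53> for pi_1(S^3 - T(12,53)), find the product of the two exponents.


The relation is a^12 = b^53.
Product of exponents = 12 * 53
= 636

636


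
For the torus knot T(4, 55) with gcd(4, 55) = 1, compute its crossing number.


For a torus knot T(p, q) with gcd(p,q)=1,
the crossing number is min(p*(q-1), q*(p-1)).
p*(q-1) = 4*54 = 216
q*(p-1) = 55*3 = 165
min(216, 165) = 165

165


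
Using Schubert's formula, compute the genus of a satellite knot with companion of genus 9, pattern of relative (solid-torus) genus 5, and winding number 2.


Schubert: g(satellite) = g_rel(pattern) + |winding| * g(companion),
where g_rel(pattern) is the genus of the pattern relative to the solid torus.
= 5 + 2 * 9
= 5 + 18 = 23

23


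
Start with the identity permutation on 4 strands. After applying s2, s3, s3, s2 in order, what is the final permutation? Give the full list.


Starting with identity [1, 2, 3, 4].
Apply generators in sequence:
  After s2: [1, 3, 2, 4]
  After s3: [1, 3, 4, 2]
  After s3: [1, 3, 2, 4]
  After s2: [1, 2, 3, 4]
Final permutation: [1, 2, 3, 4]

[1, 2, 3, 4]


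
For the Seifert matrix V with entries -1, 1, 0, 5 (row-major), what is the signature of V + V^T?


Step 1: V + V^T = [[-2, 1], [1, 10]]
Step 2: trace = 8, det = -21
Step 3: Discriminant = 8^2 - 4*(-21) = 148
Step 4: Eigenvalues: 10.0828, -2.08276
Step 5: Signature = (# positive eigenvalues) - (# negative eigenvalues) = 0

0


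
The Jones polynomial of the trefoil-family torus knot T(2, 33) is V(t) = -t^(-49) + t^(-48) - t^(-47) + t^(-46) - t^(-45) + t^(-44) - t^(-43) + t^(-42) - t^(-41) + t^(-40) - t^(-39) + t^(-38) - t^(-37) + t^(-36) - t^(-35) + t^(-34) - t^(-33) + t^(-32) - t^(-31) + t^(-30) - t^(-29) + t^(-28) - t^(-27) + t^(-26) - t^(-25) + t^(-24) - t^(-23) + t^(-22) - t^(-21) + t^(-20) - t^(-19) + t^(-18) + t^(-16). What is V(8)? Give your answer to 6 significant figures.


Substituting t = 8 into V(t) = -t^(-49) + t^(-48) - t^(-47) + t^(-46) - t^(-45) + t^(-44) - t^(-43) + t^(-42) - t^(-41) + t^(-40) - t^(-39) + t^(-38) - t^(-37) + t^(-36) - t^(-35) + t^(-34) - t^(-33) + t^(-32) - t^(-31) + t^(-30) - t^(-29) + t^(-28) - t^(-27) + t^(-26) - t^(-25) + t^(-24) - t^(-23) + t^(-22) - t^(-21) + t^(-20) - t^(-19) + t^(-18) + t^(-16):
  (-)t^(-49) = -5.60519e-45
  (+)t^(-48) = 4.48416e-44
  (-)t^(-47) = -3.58732e-43
  (+)t^(-46) = 2.86986e-42
  (-)t^(-45) = -2.29589e-41
  (+)t^(-44) = 1.83671e-40
  (-)t^(-43) = -1.46937e-39
  (+)t^(-42) = 1.17549e-38
  (-)t^(-41) = -9.40395e-38
  (+)t^(-40) = 7.52316e-37
  (-)t^(-39) = -6.01853e-36
  (+)t^(-38) = 4.81482e-35
  (-)t^(-37) = -3.85186e-34
  (+)t^(-36) = 3.08149e-33
  (-)t^(-35) = -2.46519e-32
  (+)t^(-34) = 1.97215e-31
  (-)t^(-33) = -1.57772e-30
  (+)t^(-32) = 1.26218e-29
  (-)t^(-31) = -1.00974e-28
  (+)t^(-30) = 8.07794e-28
  (-)t^(-29) = -6.46235e-27
  (+)t^(-28) = 5.16988e-26
  (-)t^(-27) = -4.1359e-25
  (+)t^(-26) = 3.30872e-24
  (-)t^(-25) = -2.64698e-23
  (+)t^(-24) = 2.11758e-22
  (-)t^(-23) = -1.69407e-21
  (+)t^(-22) = 1.35525e-20
  (-)t^(-21) = -1.0842e-19
  (+)t^(-20) = 8.67362e-19
  (-)t^(-19) = -6.93889e-18
  (+)t^(-18) = 5.55112e-17
  (+)t^(-16) = 3.55271e-15
Sum = (-5.60519e-45) + (4.48416e-44) + (-3.58732e-43) + (2.86986e-42) + (-2.29589e-41) + (1.83671e-40) + (-1.46937e-39) + (1.17549e-38) + (-9.40395e-38) + (7.52316e-37) + (-6.01853e-36) + (4.81482e-35) + (-3.85186e-34) + (3.08149e-33) + (-2.46519e-32) + (1.97215e-31) + (-1.57772e-30) + (1.26218e-29) + (-1.00974e-28) + (8.07794e-28) + (-6.46235e-27) + (5.16988e-26) + (-4.1359e-25) + (3.30872e-24) + (-2.64698e-23) + (2.11758e-22) + (-1.69407e-21) + (1.35525e-20) + (-1.0842e-19) + (8.67362e-19) + (-6.93889e-18) + (5.55112e-17) + (3.55271e-15)
= 3.602056924e-15
Rounded to 6 significant figures: 3.60206e-15

3.60206e-15
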